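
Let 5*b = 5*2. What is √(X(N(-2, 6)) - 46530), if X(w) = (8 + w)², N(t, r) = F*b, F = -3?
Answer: I*√46526 ≈ 215.7*I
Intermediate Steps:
b = 2 (b = (5*2)/5 = (⅕)*10 = 2)
N(t, r) = -6 (N(t, r) = -3*2 = -6)
√(X(N(-2, 6)) - 46530) = √((8 - 6)² - 46530) = √(2² - 46530) = √(4 - 46530) = √(-46526) = I*√46526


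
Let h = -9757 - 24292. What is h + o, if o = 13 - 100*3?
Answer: -34336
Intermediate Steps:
o = -287 (o = 13 - 300 = -287)
h = -34049
h + o = -34049 - 287 = -34336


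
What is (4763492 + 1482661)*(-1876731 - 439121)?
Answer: -14465165917356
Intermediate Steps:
(4763492 + 1482661)*(-1876731 - 439121) = 6246153*(-2315852) = -14465165917356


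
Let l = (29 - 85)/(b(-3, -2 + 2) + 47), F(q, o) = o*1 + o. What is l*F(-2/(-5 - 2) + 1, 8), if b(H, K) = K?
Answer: -896/47 ≈ -19.064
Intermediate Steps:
F(q, o) = 2*o (F(q, o) = o + o = 2*o)
l = -56/47 (l = (29 - 85)/((-2 + 2) + 47) = -56/(0 + 47) = -56/47 ≈ -1.1915)
l*F(-2/(-5 - 2) + 1, 8) = -112*8/47 = -56/47*16 = -896/47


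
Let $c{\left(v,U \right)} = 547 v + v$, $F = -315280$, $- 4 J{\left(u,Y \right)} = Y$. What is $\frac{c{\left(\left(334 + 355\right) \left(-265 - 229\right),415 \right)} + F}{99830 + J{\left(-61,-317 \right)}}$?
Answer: $- \frac{747343392}{399637} \approx -1870.1$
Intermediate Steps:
$J{\left(u,Y \right)} = - \frac{Y}{4}$
$c{\left(v,U \right)} = 548 v$
$\frac{c{\left(\left(334 + 355\right) \left(-265 - 229\right),415 \right)} + F}{99830 + J{\left(-61,-317 \right)}} = \frac{548 \left(334 + 355\right) \left(-265 - 229\right) - 315280}{99830 - - \frac{317}{4}} = \frac{548 \cdot 689 \left(-494\right) - 315280}{99830 + \frac{317}{4}} = \frac{548 \left(-340366\right) - 315280}{\frac{399637}{4}} = \left(-186520568 - 315280\right) \frac{4}{399637} = \left(-186835848\right) \frac{4}{399637} = - \frac{747343392}{399637}$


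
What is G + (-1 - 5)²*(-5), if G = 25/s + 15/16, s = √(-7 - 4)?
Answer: -2865/16 - 25*I*√11/11 ≈ -179.06 - 7.5378*I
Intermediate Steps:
s = I*√11 (s = √(-11) = I*√11 ≈ 3.3166*I)
G = 15/16 - 25*I*√11/11 (G = 25/((I*√11)) + 15/16 = 25*(-I*√11/11) + 15*(1/16) = -25*I*√11/11 + 15/16 = 15/16 - 25*I*√11/11 ≈ 0.9375 - 7.5378*I)
G + (-1 - 5)²*(-5) = (15/16 - 25*I*√11/11) + (-1 - 5)²*(-5) = (15/16 - 25*I*√11/11) + (-6)²*(-5) = (15/16 - 25*I*√11/11) + 36*(-5) = (15/16 - 25*I*√11/11) - 180 = -2865/16 - 25*I*√11/11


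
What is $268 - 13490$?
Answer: $-13222$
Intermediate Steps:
$268 - 13490 = -13222$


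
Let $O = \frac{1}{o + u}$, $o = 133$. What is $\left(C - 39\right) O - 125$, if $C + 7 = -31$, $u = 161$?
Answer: $- \frac{5261}{42} \approx -125.26$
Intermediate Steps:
$C = -38$ ($C = -7 - 31 = -38$)
$O = \frac{1}{294}$ ($O = \frac{1}{133 + 161} = \frac{1}{294} \approx 0.0034014$)
$\left(C - 39\right) O - 125 = \left(-38 - 39\right) \frac{1}{294} - 125 = \left(-77\right) \frac{1}{294} - 125 = - \frac{11}{42} - 125 = - \frac{5261}{42}$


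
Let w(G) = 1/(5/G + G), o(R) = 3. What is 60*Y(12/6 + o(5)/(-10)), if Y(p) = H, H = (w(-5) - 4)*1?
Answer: -250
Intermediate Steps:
w(G) = 1/(G + 5/G)
H = -25/6 (H = (-5/(5 + (-5)²) - 4)*1 = (-5/(5 + 25) - 4)*1 = (-5/30 - 4)*1 = (-5*1/30 - 4)*1 = (-⅙ - 4)*1 = -25/6*1 = -25/6 ≈ -4.1667)
Y(p) = -25/6
60*Y(12/6 + o(5)/(-10)) = 60*(-25/6) = -250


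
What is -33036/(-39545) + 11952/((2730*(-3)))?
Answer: -449060/719719 ≈ -0.62394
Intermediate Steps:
-33036/(-39545) + 11952/((2730*(-3))) = -33036*(-1/39545) + 11952/(-8190) = 33036/39545 + 11952*(-1/8190) = 33036/39545 - 664/455 = -449060/719719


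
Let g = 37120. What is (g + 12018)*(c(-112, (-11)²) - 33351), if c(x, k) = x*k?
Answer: -2304719614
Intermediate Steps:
c(x, k) = k*x
(g + 12018)*(c(-112, (-11)²) - 33351) = (37120 + 12018)*((-11)²*(-112) - 33351) = 49138*(121*(-112) - 33351) = 49138*(-13552 - 33351) = 49138*(-46903) = -2304719614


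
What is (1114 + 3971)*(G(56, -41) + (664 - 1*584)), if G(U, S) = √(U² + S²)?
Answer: 406800 + 5085*√4817 ≈ 7.5972e+5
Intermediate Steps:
G(U, S) = √(S² + U²)
(1114 + 3971)*(G(56, -41) + (664 - 1*584)) = (1114 + 3971)*(√((-41)² + 56²) + (664 - 1*584)) = 5085*(√(1681 + 3136) + (664 - 584)) = 5085*(√4817 + 80) = 5085*(80 + √4817) = 406800 + 5085*√4817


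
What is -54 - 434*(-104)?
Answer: 45082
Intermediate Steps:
-54 - 434*(-104) = -54 + 45136 = 45082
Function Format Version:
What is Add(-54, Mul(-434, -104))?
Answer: 45082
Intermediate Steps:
Add(-54, Mul(-434, -104)) = Add(-54, 45136) = 45082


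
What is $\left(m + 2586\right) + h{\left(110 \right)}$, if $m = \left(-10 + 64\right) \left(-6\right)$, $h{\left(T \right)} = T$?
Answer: $2372$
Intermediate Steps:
$m = -324$ ($m = 54 \left(-6\right) = -324$)
$\left(m + 2586\right) + h{\left(110 \right)} = \left(-324 + 2586\right) + 110 = 2262 + 110 = 2372$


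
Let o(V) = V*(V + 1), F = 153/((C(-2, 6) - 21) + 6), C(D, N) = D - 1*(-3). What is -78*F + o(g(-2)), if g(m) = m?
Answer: 5981/7 ≈ 854.43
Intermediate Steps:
C(D, N) = 3 + D (C(D, N) = D + 3 = 3 + D)
F = -153/14 (F = 153/(((3 - 2) - 21) + 6) = 153/((1 - 21) + 6) = 153/(-20 + 6) = 153/(-14) = 153*(-1/14) = -153/14 ≈ -10.929)
o(V) = V*(1 + V)
-78*F + o(g(-2)) = -78*(-153/14) - 2*(1 - 2) = 5967/7 - 2*(-1) = 5967/7 + 2 = 5981/7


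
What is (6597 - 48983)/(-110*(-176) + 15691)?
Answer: -42386/35051 ≈ -1.2093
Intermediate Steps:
(6597 - 48983)/(-110*(-176) + 15691) = -42386/(19360 + 15691) = -42386/35051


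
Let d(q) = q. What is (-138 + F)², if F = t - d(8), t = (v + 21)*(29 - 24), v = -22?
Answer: 22801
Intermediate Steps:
t = -5 (t = (-22 + 21)*(29 - 24) = -1*5 = -5)
F = -13 (F = -5 - 1*8 = -5 - 8 = -13)
(-138 + F)² = (-138 - 13)² = (-151)² = 22801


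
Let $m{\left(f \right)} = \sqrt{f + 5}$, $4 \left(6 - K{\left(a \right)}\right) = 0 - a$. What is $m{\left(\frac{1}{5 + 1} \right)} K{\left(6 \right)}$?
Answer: $\frac{5 \sqrt{186}}{4} \approx 17.048$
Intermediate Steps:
$K{\left(a \right)} = 6 + \frac{a}{4}$ ($K{\left(a \right)} = 6 - \frac{0 - a}{4} = 6 - \frac{\left(-1\right) a}{4} = 6 + \frac{a}{4}$)
$m{\left(f \right)} = \sqrt{5 + f}$
$m{\left(\frac{1}{5 + 1} \right)} K{\left(6 \right)} = \sqrt{5 + \frac{1}{5 + 1}} \left(6 + \frac{1}{4} \cdot 6\right) = \sqrt{5 + \frac{1}{6}} \left(6 + \frac{3}{2}\right) = \sqrt{5 + \frac{1}{6}} \cdot \frac{15}{2} = \sqrt{\frac{31}{6}} \cdot \frac{15}{2} = \frac{\sqrt{186}}{6} \cdot \frac{15}{2} = \frac{5 \sqrt{186}}{4}$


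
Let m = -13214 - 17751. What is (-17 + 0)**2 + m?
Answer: -30676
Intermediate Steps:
m = -30965
(-17 + 0)**2 + m = (-17 + 0)**2 - 30965 = (-17)**2 - 30965 = 289 - 30965 = -30676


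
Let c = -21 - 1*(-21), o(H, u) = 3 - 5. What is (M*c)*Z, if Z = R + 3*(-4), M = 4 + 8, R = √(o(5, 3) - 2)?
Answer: 0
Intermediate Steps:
o(H, u) = -2
R = 2*I (R = √(-2 - 2) = √(-4) = 2*I ≈ 2.0*I)
c = 0 (c = -21 + 21 = 0)
M = 12
Z = -12 + 2*I (Z = 2*I + 3*(-4) = 2*I - 12 = -12 + 2*I ≈ -12.0 + 2.0*I)
(M*c)*Z = (12*0)*(-12 + 2*I) = 0*(-12 + 2*I) = 0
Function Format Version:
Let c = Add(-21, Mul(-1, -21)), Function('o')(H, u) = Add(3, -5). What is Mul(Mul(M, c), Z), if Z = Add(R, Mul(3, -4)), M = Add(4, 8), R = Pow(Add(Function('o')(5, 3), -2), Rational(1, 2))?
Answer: 0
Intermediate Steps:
Function('o')(H, u) = -2
R = Mul(2, I) (R = Pow(Add(-2, -2), Rational(1, 2)) = Pow(-4, Rational(1, 2)) = Mul(2, I) ≈ Mul(2.0000, I))
c = 0 (c = Add(-21, 21) = 0)
M = 12
Z = Add(-12, Mul(2, I)) (Z = Add(Mul(2, I), Mul(3, -4)) = Add(Mul(2, I), -12) = Add(-12, Mul(2, I)) ≈ Add(-12.000, Mul(2.0000, I)))
Mul(Mul(M, c), Z) = Mul(Mul(12, 0), Add(-12, Mul(2, I))) = Mul(0, Add(-12, Mul(2, I))) = 0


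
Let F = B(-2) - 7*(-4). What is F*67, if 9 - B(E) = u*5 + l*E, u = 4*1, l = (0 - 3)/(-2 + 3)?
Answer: 737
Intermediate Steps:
l = -3 (l = -3/1 = -3*1 = -3)
u = 4
B(E) = -11 + 3*E (B(E) = 9 - (4*5 - 3*E) = 9 - (20 - 3*E) = 9 + (-20 + 3*E) = -11 + 3*E)
F = 11 (F = (-11 + 3*(-2)) - 7*(-4) = (-11 - 6) + 28 = -17 + 28 = 11)
F*67 = 11*67 = 737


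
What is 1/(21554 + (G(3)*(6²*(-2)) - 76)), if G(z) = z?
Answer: 1/21262 ≈ 4.7032e-5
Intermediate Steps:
1/(21554 + (G(3)*(6²*(-2)) - 76)) = 1/(21554 + (3*(6²*(-2)) - 76)) = 1/(21554 + (3*(36*(-2)) - 76)) = 1/(21554 + (3*(-72) - 76)) = 1/(21554 + (-216 - 76)) = 1/(21554 - 292) = 1/21262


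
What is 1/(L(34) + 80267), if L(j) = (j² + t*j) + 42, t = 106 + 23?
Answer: 1/85851 ≈ 1.1648e-5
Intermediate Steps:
t = 129
L(j) = 42 + j² + 129*j (L(j) = (j² + 129*j) + 42 = 42 + j² + 129*j)
1/(L(34) + 80267) = 1/((42 + 34² + 129*34) + 80267) = 1/((42 + 1156 + 4386) + 80267) = 1/(5584 + 80267) = 1/85851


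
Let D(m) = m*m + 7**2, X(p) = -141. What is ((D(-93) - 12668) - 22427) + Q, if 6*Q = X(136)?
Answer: -52841/2 ≈ -26421.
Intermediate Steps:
Q = -47/2 (Q = (1/6)*(-141) = -47/2 ≈ -23.500)
D(m) = 49 + m**2 (D(m) = m**2 + 49 = 49 + m**2)
((D(-93) - 12668) - 22427) + Q = (((49 + (-93)**2) - 12668) - 22427) - 47/2 = (((49 + 8649) - 12668) - 22427) - 47/2 = ((8698 - 12668) - 22427) - 47/2 = (-3970 - 22427) - 47/2 = -26397 - 47/2 = -52841/2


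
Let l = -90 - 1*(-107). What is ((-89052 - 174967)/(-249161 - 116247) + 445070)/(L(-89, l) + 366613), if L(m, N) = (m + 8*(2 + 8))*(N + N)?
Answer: 162632402579/133851508256 ≈ 1.2150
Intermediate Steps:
l = 17 (l = -90 + 107 = 17)
L(m, N) = 2*N*(80 + m) (L(m, N) = (m + 8*10)*(2*N) = (m + 80)*(2*N) = (80 + m)*(2*N) = 2*N*(80 + m))
((-89052 - 174967)/(-249161 - 116247) + 445070)/(L(-89, l) + 366613) = ((-89052 - 174967)/(-249161 - 116247) + 445070)/(2*17*(80 - 89) + 366613) = (-264019/(-365408) + 445070)/(2*17*(-9) + 366613) = (-264019*(-1/365408) + 445070)/(-306 + 366613) = (264019/365408 + 445070)/366307 = (162632402579/365408)*(1/366307) = 162632402579/133851508256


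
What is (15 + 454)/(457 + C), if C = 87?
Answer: 469/544 ≈ 0.86213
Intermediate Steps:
(15 + 454)/(457 + C) = (15 + 454)/(457 + 87) = 469/544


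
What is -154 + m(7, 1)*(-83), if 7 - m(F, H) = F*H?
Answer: -154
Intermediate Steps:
m(F, H) = 7 - F*H
-154 + m(7, 1)*(-83) = -154 + (7 - 1*7*1)*(-83) = -154 + (7 - 7)*(-83) = -154 + 0*(-83) = -154 + 0 = -154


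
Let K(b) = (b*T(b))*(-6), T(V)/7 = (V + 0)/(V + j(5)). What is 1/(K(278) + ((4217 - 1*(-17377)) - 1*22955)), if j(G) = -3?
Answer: -275/3620203 ≈ -7.5963e-5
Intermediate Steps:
T(V) = 7*V/(-3 + V) (T(V) = 7*((V + 0)/(V - 3)) = 7*(V/(-3 + V)) = 7*V/(-3 + V))
K(b) = -42*b**2/(-3 + b) (K(b) = (b*(7*b/(-3 + b)))*(-6) = (7*b**2/(-3 + b))*(-6) = -42*b**2/(-3 + b))
1/(K(278) + ((4217 - 1*(-17377)) - 1*22955)) = 1/(-42*278**2/(-3 + 278) + ((4217 - 1*(-17377)) - 1*22955)) = 1/(-42*77284/275 + ((4217 + 17377) - 22955)) = 1/(-42*77284*1/275 + (21594 - 22955)) = 1/(-3245928/275 - 1361) = 1/(-3620203/275) = -275/3620203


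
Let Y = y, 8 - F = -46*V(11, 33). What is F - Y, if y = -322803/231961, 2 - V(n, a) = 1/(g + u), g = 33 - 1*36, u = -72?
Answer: 1774587931/17397075 ≈ 102.01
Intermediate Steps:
g = -3 (g = 33 - 36 = -3)
V(n, a) = 151/75 (V(n, a) = 2 - 1/(-3 - 72) = 2 - 1/(-75) = 2 - 1*(-1/75) = 2 + 1/75 = 151/75)
y = -322803/231961 (y = -322803*1/231961 = -322803/231961 ≈ -1.3916)
F = 7546/75 (F = 8 - (-46)*151/75 = 8 - 1*(-6946/75) = 8 + 6946/75 = 7546/75 ≈ 100.61)
Y = -322803/231961 ≈ -1.3916
F - Y = 7546/75 - 1*(-322803/231961) = 7546/75 + 322803/231961 = 1774587931/17397075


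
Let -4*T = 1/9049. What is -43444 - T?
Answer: -1572499023/36196 ≈ -43444.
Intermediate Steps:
T = -1/36196 (T = -1/4/9049 = -1/4*1/9049 = -1/36196 ≈ -2.7627e-5)
-43444 - T = -43444 - 1*(-1/36196) = -43444 + 1/36196 = -1572499023/36196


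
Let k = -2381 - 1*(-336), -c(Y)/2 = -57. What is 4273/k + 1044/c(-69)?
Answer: 274643/38855 ≈ 7.0684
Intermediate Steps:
c(Y) = 114 (c(Y) = -2*(-57) = 114)
k = -2045 (k = -2381 + 336 = -2045)
4273/k + 1044/c(-69) = 4273/(-2045) + 1044/114 = 4273*(-1/2045) + 1044*(1/114) = -4273/2045 + 174/19 = 274643/38855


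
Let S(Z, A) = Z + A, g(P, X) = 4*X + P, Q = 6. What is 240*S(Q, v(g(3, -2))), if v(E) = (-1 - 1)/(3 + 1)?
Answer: 1320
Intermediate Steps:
g(P, X) = P + 4*X
v(E) = -1/2 (v(E) = -2/4 = -2*1/4 = -1/2)
S(Z, A) = A + Z
240*S(Q, v(g(3, -2))) = 240*(-1/2 + 6) = 240*(11/2) = 1320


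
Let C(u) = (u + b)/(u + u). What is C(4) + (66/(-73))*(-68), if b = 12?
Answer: 4634/73 ≈ 63.479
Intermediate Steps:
C(u) = (12 + u)/(2*u) (C(u) = (u + 12)/(u + u) = (12 + u)/((2*u)) = (12 + u)*(1/(2*u)) = (12 + u)/(2*u))
C(4) + (66/(-73))*(-68) = (½)*(12 + 4)/4 + (66/(-73))*(-68) = (½)*(¼)*16 + (66*(-1/73))*(-68) = 2 - 66/73*(-68) = 2 + 4488/73 = 4634/73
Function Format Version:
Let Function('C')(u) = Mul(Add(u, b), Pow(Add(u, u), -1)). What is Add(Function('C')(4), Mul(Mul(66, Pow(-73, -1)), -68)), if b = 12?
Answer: Rational(4634, 73) ≈ 63.479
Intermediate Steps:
Function('C')(u) = Mul(Rational(1, 2), Pow(u, -1), Add(12, u)) (Function('C')(u) = Mul(Add(u, 12), Pow(Add(u, u), -1)) = Mul(Add(12, u), Pow(Mul(2, u), -1)) = Mul(Add(12, u), Mul(Rational(1, 2), Pow(u, -1))) = Mul(Rational(1, 2), Pow(u, -1), Add(12, u)))
Add(Function('C')(4), Mul(Mul(66, Pow(-73, -1)), -68)) = Add(Mul(Rational(1, 2), Pow(4, -1), Add(12, 4)), Mul(Mul(66, Pow(-73, -1)), -68)) = Add(Mul(Rational(1, 2), Rational(1, 4), 16), Mul(Mul(66, Rational(-1, 73)), -68)) = Add(2, Mul(Rational(-66, 73), -68)) = Add(2, Rational(4488, 73)) = Rational(4634, 73)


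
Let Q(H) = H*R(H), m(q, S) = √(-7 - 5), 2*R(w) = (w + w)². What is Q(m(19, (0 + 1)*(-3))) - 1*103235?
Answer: -103235 - 48*I*√3 ≈ -1.0324e+5 - 83.138*I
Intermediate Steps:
R(w) = 2*w² (R(w) = (w + w)²/2 = (2*w)²/2 = (4*w²)/2 = 2*w²)
m(q, S) = 2*I*√3 (m(q, S) = √(-12) = 2*I*√3)
Q(H) = 2*H³ (Q(H) = H*(2*H²) = 2*H³)
Q(m(19, (0 + 1)*(-3))) - 1*103235 = 2*(2*I*√3)³ - 1*103235 = 2*(-24*I*√3) - 103235 = -48*I*√3 - 103235 = -103235 - 48*I*√3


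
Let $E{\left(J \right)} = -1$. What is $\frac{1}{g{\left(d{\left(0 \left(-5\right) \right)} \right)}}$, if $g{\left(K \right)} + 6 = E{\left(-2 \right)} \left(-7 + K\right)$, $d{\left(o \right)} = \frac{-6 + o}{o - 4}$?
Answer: $-2$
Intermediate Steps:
$d{\left(o \right)} = \frac{-6 + o}{-4 + o}$
$g{\left(K \right)} = 1 - K$ ($g{\left(K \right)} = -6 - \left(-7 + K\right) = 1 - K$)
$\frac{1}{g{\left(d{\left(0 \left(-5\right) \right)} \right)}} = \frac{1}{1 - \frac{-6 + 0 \left(-5\right)}{-4 + 0 \left(-5\right)}} = \frac{1}{1 - \frac{-6 + 0}{-4 + 0}} = \frac{1}{1 - \frac{1}{-4} \left(-6\right)} = \frac{1}{1 - \left(- \frac{1}{4}\right) \left(-6\right)} = \frac{1}{1 - \frac{3}{2}} = \frac{1}{- \frac{1}{2}} = -2$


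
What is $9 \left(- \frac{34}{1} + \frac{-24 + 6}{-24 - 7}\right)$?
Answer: $- \frac{9324}{31} \approx -300.77$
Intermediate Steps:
$9 \left(- \frac{34}{1} + \frac{-24 + 6}{-24 - 7}\right) = 9 \left(\left(-34\right) 1 - \frac{18}{-31}\right) = 9 \left(-34 - - \frac{18}{31}\right) = 9 \left(-34 + \frac{18}{31}\right) = 9 \left(- \frac{1036}{31}\right) = - \frac{9324}{31}$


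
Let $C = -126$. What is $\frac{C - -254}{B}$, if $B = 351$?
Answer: $\frac{128}{351} \approx 0.36467$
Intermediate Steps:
$\frac{C - -254}{B} = \frac{-126 - -254}{351} = \left(-126 + 254\right) \frac{1}{351} = 128 \cdot \frac{1}{351} = \frac{128}{351}$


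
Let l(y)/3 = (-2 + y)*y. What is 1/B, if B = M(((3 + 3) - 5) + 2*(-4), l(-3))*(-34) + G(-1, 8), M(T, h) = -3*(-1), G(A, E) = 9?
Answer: -1/93 ≈ -0.010753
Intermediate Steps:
l(y) = 3*y*(-2 + y) (l(y) = 3*((-2 + y)*y) = 3*(y*(-2 + y)) = 3*y*(-2 + y))
M(T, h) = 3
B = -93 (B = 3*(-34) + 9 = -102 + 9 = -93)
1/B = 1/(-93) = -1/93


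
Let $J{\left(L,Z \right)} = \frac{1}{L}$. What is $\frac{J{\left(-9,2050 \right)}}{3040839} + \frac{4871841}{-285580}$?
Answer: $- \frac{133330357316971}{7815625214580} \approx -17.059$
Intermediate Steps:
$\frac{J{\left(-9,2050 \right)}}{3040839} + \frac{4871841}{-285580} = \frac{1}{\left(-9\right) 3040839} + \frac{4871841}{-285580} = \left(- \frac{1}{9}\right) \frac{1}{3040839} + 4871841 \left(- \frac{1}{285580}\right) = - \frac{1}{27367551} - \frac{4871841}{285580} = - \frac{133330357316971}{7815625214580}$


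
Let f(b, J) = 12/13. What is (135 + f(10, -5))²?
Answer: 3122289/169 ≈ 18475.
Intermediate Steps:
f(b, J) = 12/13 (f(b, J) = 12*(1/13) = 12/13)
(135 + f(10, -5))² = (135 + 12/13)² = (1767/13)² = 3122289/169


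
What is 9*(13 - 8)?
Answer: 45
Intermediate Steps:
9*(13 - 8) = 9*5 = 45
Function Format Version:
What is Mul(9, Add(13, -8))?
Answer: 45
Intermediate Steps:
Mul(9, Add(13, -8)) = Mul(9, 5) = 45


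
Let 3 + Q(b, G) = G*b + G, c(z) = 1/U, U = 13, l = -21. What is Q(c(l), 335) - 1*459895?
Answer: -5973984/13 ≈ -4.5954e+5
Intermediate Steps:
c(z) = 1/13
Q(b, G) = -3 + G + G*b (Q(b, G) = -3 + (G*b + G) = -3 + (G + G*b) = -3 + G + G*b)
Q(c(l), 335) - 1*459895 = (-3 + 335 + 335*(1/13)) - 1*459895 = (-3 + 335 + 335/13) - 459895 = 4651/13 - 459895 = -5973984/13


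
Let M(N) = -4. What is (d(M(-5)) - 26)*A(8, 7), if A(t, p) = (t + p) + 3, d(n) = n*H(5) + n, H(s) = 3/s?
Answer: -2916/5 ≈ -583.20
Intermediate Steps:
d(n) = 8*n/5 (d(n) = n*(3/5) + n = 3*n/5 + n = 8*n/5)
A(t, p) = 3 + p + t (A(t, p) = (p + t) + 3 = 3 + p + t)
(d(M(-5)) - 26)*A(8, 7) = ((8/5)*(-4) - 26)*(3 + 7 + 8) = (-32/5 - 26)*18 = -162/5*18 = -2916/5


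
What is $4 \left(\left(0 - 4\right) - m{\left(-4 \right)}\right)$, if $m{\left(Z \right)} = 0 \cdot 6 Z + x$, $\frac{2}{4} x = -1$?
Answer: $-8$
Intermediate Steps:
$x = -2$ ($x = 2 \left(-1\right) = -2$)
$m{\left(Z \right)} = -2$ ($m{\left(Z \right)} = 0 \cdot 6 Z - 2 = 0 Z - 2 = 0 - 2 = -2$)
$4 \left(\left(0 - 4\right) - m{\left(-4 \right)}\right) = 4 \left(\left(0 - 4\right) - -2\right) = 4 \left(-4 + 2\right) = 4 \left(-2\right) = -8$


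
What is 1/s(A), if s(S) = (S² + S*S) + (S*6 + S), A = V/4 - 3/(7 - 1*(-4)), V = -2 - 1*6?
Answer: -121/675 ≈ -0.17926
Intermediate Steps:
V = -8 (V = -2 - 6 = -8)
A = -25/11 (A = -8/4 - 3/(7 - 1*(-4)) = -8*¼ - 3/(7 + 4) = -2 - 3/11 = -25/11 ≈ -2.2727)
s(S) = 2*S² + 7*S (s(S) = (S² + S²) + (6*S + S) = 2*S² + 7*S)
1/s(A) = 1/(-25*(7 + 2*(-25/11))/11) = 1/(-25*(7 - 50/11)/11) = 1/(-25/11*27/11) = 1/(-675/121) = -121/675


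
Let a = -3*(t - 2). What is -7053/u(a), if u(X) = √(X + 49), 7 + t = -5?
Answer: -7053*√91/91 ≈ -739.36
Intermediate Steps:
t = -12 (t = -7 - 5 = -12)
a = 42 (a = -3*(-12 - 2) = -3*(-14) = 42)
u(X) = √(49 + X)
-7053/u(a) = -7053/√(49 + 42) = -7053*√91/91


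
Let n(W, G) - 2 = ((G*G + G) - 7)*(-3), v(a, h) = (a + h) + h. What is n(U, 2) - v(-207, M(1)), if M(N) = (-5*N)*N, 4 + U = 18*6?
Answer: 222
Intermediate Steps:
U = 104 (U = -4 + 18*6 = -4 + 108 = 104)
M(N) = -5*N**2
v(a, h) = a + 2*h
n(W, G) = 23 - 3*G - 3*G**2 (n(W, G) = 2 + ((G*G + G) - 7)*(-3) = 2 + ((G**2 + G) - 7)*(-3) = 2 + ((G + G**2) - 7)*(-3) = 2 + (-7 + G + G**2)*(-3) = 2 + (21 - 3*G - 3*G**2) = 23 - 3*G - 3*G**2)
n(U, 2) - v(-207, M(1)) = (23 - 3*2 - 3*2**2) - (-207 + 2*(-5*1**2)) = (23 - 6 - 3*4) - (-207 + 2*(-5*1)) = (23 - 6 - 12) - (-207 + 2*(-5)) = 5 - (-207 - 10) = 5 - 1*(-217) = 5 + 217 = 222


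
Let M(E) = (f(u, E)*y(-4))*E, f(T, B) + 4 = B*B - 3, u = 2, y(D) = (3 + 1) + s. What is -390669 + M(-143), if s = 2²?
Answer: -23776317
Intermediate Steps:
s = 4
y(D) = 8 (y(D) = (3 + 1) + 4 = 4 + 4 = 8)
f(T, B) = -7 + B² (f(T, B) = -4 + (B*B - 3) = -4 + (B² - 3) = -4 + (-3 + B²) = -7 + B²)
M(E) = E*(-56 + 8*E²) (M(E) = ((-7 + E²)*8)*E = (-56 + 8*E²)*E = E*(-56 + 8*E²))
-390669 + M(-143) = -390669 + 8*(-143)*(-7 + (-143)²) = -390669 + 8*(-143)*(-7 + 20449) = -390669 + 8*(-143)*20442 = -390669 - 23385648 = -23776317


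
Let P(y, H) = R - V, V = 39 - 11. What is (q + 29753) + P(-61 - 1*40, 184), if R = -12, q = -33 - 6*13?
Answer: 29602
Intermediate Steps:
V = 28
q = -111 (q = -33 - 78 = -111)
P(y, H) = -40 (P(y, H) = -12 - 1*28 = -12 - 28 = -40)
(q + 29753) + P(-61 - 1*40, 184) = (-111 + 29753) - 40 = 29642 - 40 = 29602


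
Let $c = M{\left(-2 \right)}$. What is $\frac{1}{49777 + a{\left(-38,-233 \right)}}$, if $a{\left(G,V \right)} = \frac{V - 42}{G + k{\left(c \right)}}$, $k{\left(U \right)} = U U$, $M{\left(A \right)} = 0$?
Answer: $\frac{38}{1891801} \approx 2.0087 \cdot 10^{-5}$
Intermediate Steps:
$c = 0$
$k{\left(U \right)} = U^{2}$
$a{\left(G,V \right)} = \frac{-42 + V}{G}$ ($a{\left(G,V \right)} = \frac{V - 42}{G + 0^{2}} = \frac{-42 + V}{G + 0} = \frac{-42 + V}{G}$)
$\frac{1}{49777 + a{\left(-38,-233 \right)}} = \frac{1}{49777 + \frac{-42 - 233}{-38}} = \frac{1}{49777 - - \frac{275}{38}} = \frac{1}{49777 + \frac{275}{38}} = \frac{1}{\frac{1891801}{38}} = \frac{38}{1891801}$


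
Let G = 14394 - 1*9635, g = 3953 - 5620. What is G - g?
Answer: 6426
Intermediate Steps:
g = -1667
G = 4759 (G = 14394 - 9635 = 4759)
G - g = 4759 - 1*(-1667) = 4759 + 1667 = 6426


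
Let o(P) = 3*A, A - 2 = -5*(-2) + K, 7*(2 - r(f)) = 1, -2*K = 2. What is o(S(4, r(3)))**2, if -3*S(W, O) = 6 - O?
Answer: 1089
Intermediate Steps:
K = -1 (K = -1/2*2 = -1)
r(f) = 13/7 (r(f) = 2 - 1/7*1 = 2 - 1/7 = 13/7)
A = 11 (A = 2 + (-5*(-2) - 1) = 2 + (10 - 1) = 2 + 9 = 11)
S(W, O) = -2 + O/3 (S(W, O) = -(6 - O)/3 = -2 + O/3)
o(P) = 33 (o(P) = 3*11 = 33)
o(S(4, r(3)))**2 = 33**2 = 1089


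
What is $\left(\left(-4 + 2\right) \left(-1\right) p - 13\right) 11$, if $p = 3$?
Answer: $-77$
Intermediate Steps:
$\left(\left(-4 + 2\right) \left(-1\right) p - 13\right) 11 = \left(\left(-4 + 2\right) \left(-1\right) 3 - 13\right) 11 = \left(\left(-2\right) \left(-1\right) 3 - 13\right) 11 = \left(2 \cdot 3 - 13\right) 11 = \left(6 - 13\right) 11 = \left(-7\right) 11 = -77$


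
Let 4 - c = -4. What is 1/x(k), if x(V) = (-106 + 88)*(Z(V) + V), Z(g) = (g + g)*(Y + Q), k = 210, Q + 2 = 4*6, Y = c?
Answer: -1/230580 ≈ -4.3369e-6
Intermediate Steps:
c = 8 (c = 4 - 1*(-4) = 4 + 4 = 8)
Y = 8
Q = 22 (Q = -2 + 4*6 = -2 + 24 = 22)
Z(g) = 60*g (Z(g) = (g + g)*(8 + 22) = (2*g)*30 = 60*g)
x(V) = -1098*V (x(V) = (-106 + 88)*(60*V + V) = -1098*V)
1/x(k) = 1/(-1098*210) = 1/(-230580) = -1/230580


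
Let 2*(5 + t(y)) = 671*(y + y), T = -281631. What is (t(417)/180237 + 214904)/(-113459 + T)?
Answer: -3873393205/7120983633 ≈ -0.54394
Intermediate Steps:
t(y) = -5 + 671*y (t(y) = -5 + (671*(y + y))/2 = -5 + (671*(2*y))/2 = -5 + (1342*y)/2 = -5 + 671*y)
(t(417)/180237 + 214904)/(-113459 + T) = ((-5 + 671*417)/180237 + 214904)/(-113459 - 281631) = ((-5 + 279807)*(1/180237) + 214904)/(-395090) = (279802*(1/180237) + 214904)*(-1/395090) = (279802/180237 + 214904)*(-1/395090) = (38733932050/180237)*(-1/395090) = -3873393205/7120983633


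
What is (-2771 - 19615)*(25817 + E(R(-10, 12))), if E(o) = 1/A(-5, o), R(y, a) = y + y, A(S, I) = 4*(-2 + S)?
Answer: -1155877125/2 ≈ -5.7794e+8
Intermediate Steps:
A(S, I) = -8 + 4*S
R(y, a) = 2*y
E(o) = -1/28 (E(o) = 1/(-8 + 4*(-5)) = 1/(-8 - 20) = 1/(-28) = -1/28)
(-2771 - 19615)*(25817 + E(R(-10, 12))) = (-2771 - 19615)*(25817 - 1/28) = -22386*722875/28 = -1155877125/2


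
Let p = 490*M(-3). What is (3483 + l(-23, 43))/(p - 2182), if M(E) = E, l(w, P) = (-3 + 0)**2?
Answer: -873/913 ≈ -0.95619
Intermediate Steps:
l(w, P) = 9 (l(w, P) = (-3)**2 = 9)
p = -1470 (p = 490*(-3) = -1470)
(3483 + l(-23, 43))/(p - 2182) = (3483 + 9)/(-1470 - 2182) = 3492/(-3652) = 3492*(-1/3652) = -873/913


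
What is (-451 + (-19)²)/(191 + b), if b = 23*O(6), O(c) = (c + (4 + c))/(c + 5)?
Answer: -330/823 ≈ -0.40097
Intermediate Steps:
O(c) = (4 + 2*c)/(5 + c)
b = 368/11 (b = 23*(2*(2 + 6)/(5 + 6)) = 23*(2*8/11) = 23*(2*(1/11)*8) = 23*(16/11) = 368/11 ≈ 33.455)
(-451 + (-19)²)/(191 + b) = (-451 + (-19)²)/(191 + 368/11) = (-451 + 361)/(2469/11) = -90*11/2469 = -330/823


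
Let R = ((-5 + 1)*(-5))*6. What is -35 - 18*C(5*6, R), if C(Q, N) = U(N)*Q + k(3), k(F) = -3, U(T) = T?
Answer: -64781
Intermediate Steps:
R = 120 (R = -4*(-5)*6 = 20*6 = 120)
C(Q, N) = -3 + N*Q (C(Q, N) = N*Q - 3 = -3 + N*Q)
-35 - 18*C(5*6, R) = -35 - 18*(-3 + 120*(5*6)) = -35 - 18*(-3 + 120*30) = -35 - 18*(-3 + 3600) = -35 - 18*3597 = -35 - 64746 = -64781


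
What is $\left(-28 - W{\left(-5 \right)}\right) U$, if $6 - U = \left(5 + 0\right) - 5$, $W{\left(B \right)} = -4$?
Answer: $-144$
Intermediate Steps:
$U = 6$ ($U = 6 - \left(\left(5 + 0\right) - 5\right) = 6 - \left(5 - 5\right) = 6 - 0 = 6 + 0 = 6$)
$\left(-28 - W{\left(-5 \right)}\right) U = \left(-28 - -4\right) 6 = \left(-28 + 4\right) 6 = \left(-24\right) 6 = -144$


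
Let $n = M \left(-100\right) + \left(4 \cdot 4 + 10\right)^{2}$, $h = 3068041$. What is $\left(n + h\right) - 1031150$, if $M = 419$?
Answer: $1995667$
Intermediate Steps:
$n = -41224$ ($n = 419 \left(-100\right) + \left(4 \cdot 4 + 10\right)^{2} = -41900 + \left(16 + 10\right)^{2} = -41900 + 26^{2} = -41900 + 676 = -41224$)
$\left(n + h\right) - 1031150 = \left(-41224 + 3068041\right) - 1031150 = 3026817 - 1031150 = 1995667$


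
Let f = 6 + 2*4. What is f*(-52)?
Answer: -728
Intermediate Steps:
f = 14 (f = 6 + 8 = 14)
f*(-52) = 14*(-52) = -728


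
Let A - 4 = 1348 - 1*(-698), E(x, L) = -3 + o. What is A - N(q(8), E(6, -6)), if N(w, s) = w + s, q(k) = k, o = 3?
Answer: 2042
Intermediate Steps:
E(x, L) = 0 (E(x, L) = -3 + 3 = 0)
A = 2050 (A = 4 + (1348 - 1*(-698)) = 4 + (1348 + 698) = 4 + 2046 = 2050)
N(w, s) = s + w
A - N(q(8), E(6, -6)) = 2050 - (0 + 8) = 2050 - 1*8 = 2050 - 8 = 2042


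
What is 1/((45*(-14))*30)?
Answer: -1/18900 ≈ -5.2910e-5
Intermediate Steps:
1/((45*(-14))*30) = 1/(-630*30) = 1/(-18900) = -1/18900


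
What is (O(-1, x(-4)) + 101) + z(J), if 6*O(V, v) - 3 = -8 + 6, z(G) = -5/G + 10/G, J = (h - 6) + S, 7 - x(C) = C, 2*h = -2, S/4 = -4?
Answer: 13931/138 ≈ 100.95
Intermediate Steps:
S = -16 (S = 4*(-4) = -16)
h = -1 (h = (1/2)*(-2) = -1)
x(C) = 7 - C
J = -23 (J = (-1 - 6) - 16 = -7 - 16 = -23)
z(G) = 5/G
O(V, v) = 1/6 (O(V, v) = 1/2 + (-8 + 6)/6 = 1/2 + (1/6)*(-2) = 1/2 - 1/3 = 1/6)
(O(-1, x(-4)) + 101) + z(J) = (1/6 + 101) + 5/(-23) = 607/6 + 5*(-1/23) = 607/6 - 5/23 = 13931/138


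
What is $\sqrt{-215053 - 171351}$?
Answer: $2 i \sqrt{96601} \approx 621.61 i$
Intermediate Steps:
$\sqrt{-215053 - 171351} = \sqrt{-386404} = 2 i \sqrt{96601}$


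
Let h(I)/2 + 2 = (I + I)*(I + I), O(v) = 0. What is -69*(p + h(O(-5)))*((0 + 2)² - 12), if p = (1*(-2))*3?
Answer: -5520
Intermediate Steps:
h(I) = -4 + 8*I² (h(I) = -4 + 2*((I + I)*(I + I)) = -4 + 2*((2*I)*(2*I)) = -4 + 2*(4*I²) = -4 + 8*I²)
p = -6 (p = -2*3 = -6)
-69*(p + h(O(-5)))*((0 + 2)² - 12) = -69*(-6 + (-4 + 8*0²))*((0 + 2)² - 12) = -69*(-6 + (-4 + 8*0))*(2² - 12) = -69*(-6 + (-4 + 0))*(4 - 12) = -69*(-6 - 4)*(-8) = -(-690)*(-8) = -69*80 = -5520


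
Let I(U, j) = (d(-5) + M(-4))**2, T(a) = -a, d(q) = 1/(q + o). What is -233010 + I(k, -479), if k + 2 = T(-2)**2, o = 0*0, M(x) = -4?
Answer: -5824809/25 ≈ -2.3299e+5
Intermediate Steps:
o = 0
d(q) = 1/q (d(q) = 1/(q + 0) = 1/q)
k = 2 (k = -2 + (-1*(-2))**2 = -2 + 2**2 = -2 + 4 = 2)
I(U, j) = 441/25 (I(U, j) = (1/(-5) - 4)**2 = (-1/5 - 4)**2 = (-21/5)**2 = 441/25)
-233010 + I(k, -479) = -233010 + 441/25 = -5824809/25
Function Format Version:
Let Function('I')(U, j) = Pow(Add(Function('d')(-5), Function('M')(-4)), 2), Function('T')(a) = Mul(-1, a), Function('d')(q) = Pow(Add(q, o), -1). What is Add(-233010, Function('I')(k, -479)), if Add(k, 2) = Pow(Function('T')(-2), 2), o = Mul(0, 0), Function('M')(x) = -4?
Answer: Rational(-5824809, 25) ≈ -2.3299e+5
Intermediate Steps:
o = 0
Function('d')(q) = Pow(q, -1) (Function('d')(q) = Pow(Add(q, 0), -1) = Pow(q, -1))
k = 2 (k = Add(-2, Pow(Mul(-1, -2), 2)) = Add(-2, Pow(2, 2)) = Add(-2, 4) = 2)
Function('I')(U, j) = Rational(441, 25) (Function('I')(U, j) = Pow(Add(Pow(-5, -1), -4), 2) = Pow(Add(Rational(-1, 5), -4), 2) = Pow(Rational(-21, 5), 2) = Rational(441, 25))
Add(-233010, Function('I')(k, -479)) = Add(-233010, Rational(441, 25)) = Rational(-5824809, 25)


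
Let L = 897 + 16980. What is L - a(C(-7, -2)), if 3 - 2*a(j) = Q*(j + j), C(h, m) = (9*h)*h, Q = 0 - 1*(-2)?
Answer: 37515/2 ≈ 18758.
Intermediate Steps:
Q = 2 (Q = 0 + 2 = 2)
C(h, m) = 9*h²
a(j) = 3/2 - 2*j (a(j) = 3/2 - (j + j) = 3/2 - 2*j)
L = 17877
L - a(C(-7, -2)) = 17877 - (3/2 - 18*(-7)²) = 17877 - (3/2 - 18*49) = 17877 - (3/2 - 2*441) = 17877 - (3/2 - 882) = 17877 - 1*(-1761/2) = 17877 + 1761/2 = 37515/2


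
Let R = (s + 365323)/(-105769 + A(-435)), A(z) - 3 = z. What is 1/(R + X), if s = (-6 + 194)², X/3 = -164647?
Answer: -106201/52457428808 ≈ -2.0245e-6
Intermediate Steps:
A(z) = 3 + z
X = -493941 (X = 3*(-164647) = -493941)
s = 35344 (s = 188² = 35344)
R = -400667/106201 (R = (35344 + 365323)/(-105769 + (3 - 435)) = 400667/(-105769 - 432) = 400667/(-106201) = 400667*(-1/106201) = -400667/106201 ≈ -3.7727)
1/(R + X) = 1/(-400667/106201 - 493941) = 1/(-52457428808/106201) = -106201/52457428808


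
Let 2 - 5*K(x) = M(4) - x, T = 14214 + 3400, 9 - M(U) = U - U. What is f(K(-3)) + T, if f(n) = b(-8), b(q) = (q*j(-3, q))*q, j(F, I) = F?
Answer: 17422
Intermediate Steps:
M(U) = 9 (M(U) = 9 - (U - U) = 9 - 1*0 = 9 + 0 = 9)
T = 17614
b(q) = -3*q² (b(q) = (q*(-3))*q = (-3*q)*q = -3*q²)
K(x) = -7/5 + x/5 (K(x) = ⅖ - (9 - x)/5 = ⅖ + (-9/5 + x/5) = -7/5 + x/5)
f(n) = -192 (f(n) = -3*(-8)² = -3*64 = -192)
f(K(-3)) + T = -192 + 17614 = 17422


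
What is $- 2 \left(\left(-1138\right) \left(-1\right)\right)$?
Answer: $-2276$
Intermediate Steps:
$- 2 \left(\left(-1138\right) \left(-1\right)\right) = \left(-2\right) 1138 = -2276$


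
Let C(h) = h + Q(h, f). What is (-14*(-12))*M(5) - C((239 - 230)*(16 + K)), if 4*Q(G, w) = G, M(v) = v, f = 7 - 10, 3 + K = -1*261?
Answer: 3630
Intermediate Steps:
K = -264 (K = -3 - 1*261 = -3 - 261 = -264)
f = -3
Q(G, w) = G/4
C(h) = 5*h/4 (C(h) = h + h/4 = 5*h/4)
(-14*(-12))*M(5) - C((239 - 230)*(16 + K)) = -14*(-12)*5 - 5*(239 - 230)*(16 - 264)/4 = 168*5 - 5*9*(-248)/4 = 840 - 5*(-2232)/4 = 840 - 1*(-2790) = 840 + 2790 = 3630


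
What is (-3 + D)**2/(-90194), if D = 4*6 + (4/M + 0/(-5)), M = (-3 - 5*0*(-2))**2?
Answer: -37249/7305714 ≈ -0.0050986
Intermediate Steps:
M = 9 (M = (-3 + 0*(-2))**2 = (-3 + 0)**2 = (-3)**2 = 9)
D = 220/9 (D = 4*6 + (4/9 + 0/(-5)) = 24 + (4*(1/9) + 0*(-1/5)) = 24 + (4/9 + 0) = 24 + 4/9 = 220/9 ≈ 24.444)
(-3 + D)**2/(-90194) = (-3 + 220/9)**2/(-90194) = (193/9)**2*(-1/90194) = (37249/81)*(-1/90194) = -37249/7305714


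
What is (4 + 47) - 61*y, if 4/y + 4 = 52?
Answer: 551/12 ≈ 45.917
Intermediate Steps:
y = 1/12 (y = 4/(-4 + 52) = 4/48 = 4*(1/48) = 1/12 ≈ 0.083333)
(4 + 47) - 61*y = (4 + 47) - 61*1/12 = 51 - 61/12 = 551/12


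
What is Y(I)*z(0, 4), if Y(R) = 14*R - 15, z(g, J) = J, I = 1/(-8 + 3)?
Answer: -356/5 ≈ -71.200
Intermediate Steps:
I = -⅕ (I = 1/(-5) = -⅕ ≈ -0.20000)
Y(R) = -15 + 14*R
Y(I)*z(0, 4) = (-15 + 14*(-⅕))*4 = (-15 - 14/5)*4 = -89/5*4 = -356/5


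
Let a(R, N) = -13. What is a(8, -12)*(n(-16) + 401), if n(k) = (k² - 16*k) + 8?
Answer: -11973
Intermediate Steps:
n(k) = 8 + k² - 16*k
a(8, -12)*(n(-16) + 401) = -13*((8 + (-16)² - 16*(-16)) + 401) = -13*((8 + 256 + 256) + 401) = -13*(520 + 401) = -13*921 = -11973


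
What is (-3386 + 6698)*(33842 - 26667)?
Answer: 23763600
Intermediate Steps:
(-3386 + 6698)*(33842 - 26667) = 3312*7175 = 23763600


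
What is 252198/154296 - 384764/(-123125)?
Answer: 5023301383/1055427500 ≈ 4.7595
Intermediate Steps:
252198/154296 - 384764/(-123125) = 252198*(1/154296) - 384764*(-1/123125) = 14011/8572 + 384764/123125 = 5023301383/1055427500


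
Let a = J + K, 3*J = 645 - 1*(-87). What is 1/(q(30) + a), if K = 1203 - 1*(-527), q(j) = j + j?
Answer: 1/2034 ≈ 0.00049164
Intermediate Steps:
q(j) = 2*j
K = 1730 (K = 1203 + 527 = 1730)
J = 244 (J = (645 - 1*(-87))/3 = (645 + 87)/3 = (⅓)*732 = 244)
a = 1974 (a = 244 + 1730 = 1974)
1/(q(30) + a) = 1/(2*30 + 1974) = 1/(60 + 1974) = 1/2034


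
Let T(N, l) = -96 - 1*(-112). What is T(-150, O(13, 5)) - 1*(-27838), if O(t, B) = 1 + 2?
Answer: 27854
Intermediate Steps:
O(t, B) = 3
T(N, l) = 16 (T(N, l) = -96 + 112 = 16)
T(-150, O(13, 5)) - 1*(-27838) = 16 - 1*(-27838) = 16 + 27838 = 27854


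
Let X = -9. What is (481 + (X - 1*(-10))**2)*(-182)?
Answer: -87724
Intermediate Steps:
(481 + (X - 1*(-10))**2)*(-182) = (481 + (-9 - 1*(-10))**2)*(-182) = (481 + (-9 + 10)**2)*(-182) = (481 + 1**2)*(-182) = (481 + 1)*(-182) = 482*(-182) = -87724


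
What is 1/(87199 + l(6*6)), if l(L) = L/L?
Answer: 1/87200 ≈ 1.1468e-5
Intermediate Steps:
l(L) = 1
1/(87199 + l(6*6)) = 1/(87199 + 1) = 1/87200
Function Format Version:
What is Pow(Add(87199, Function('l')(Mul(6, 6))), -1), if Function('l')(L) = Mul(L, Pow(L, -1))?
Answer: Rational(1, 87200) ≈ 1.1468e-5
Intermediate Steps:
Function('l')(L) = 1
Pow(Add(87199, Function('l')(Mul(6, 6))), -1) = Pow(Add(87199, 1), -1) = Pow(87200, -1) = Rational(1, 87200)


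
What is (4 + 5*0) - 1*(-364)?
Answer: 368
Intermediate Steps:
(4 + 5*0) - 1*(-364) = (4 + 0) + 364 = 4 + 364 = 368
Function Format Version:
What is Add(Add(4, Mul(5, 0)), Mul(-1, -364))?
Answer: 368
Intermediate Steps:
Add(Add(4, Mul(5, 0)), Mul(-1, -364)) = Add(Add(4, 0), 364) = Add(4, 364) = 368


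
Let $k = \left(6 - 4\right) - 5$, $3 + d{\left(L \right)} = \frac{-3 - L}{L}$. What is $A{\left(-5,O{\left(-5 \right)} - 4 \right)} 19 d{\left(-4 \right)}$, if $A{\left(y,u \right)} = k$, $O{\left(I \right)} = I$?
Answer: $\frac{741}{4} \approx 185.25$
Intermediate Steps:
$d{\left(L \right)} = -3 + \frac{-3 - L}{L}$
$k = -3$ ($k = 2 - 5 = -3$)
$A{\left(y,u \right)} = -3$
$A{\left(-5,O{\left(-5 \right)} - 4 \right)} 19 d{\left(-4 \right)} = \left(-3\right) 19 \left(-4 - \frac{3}{-4}\right) = - 57 \left(-4 - - \frac{3}{4}\right) = - 57 \left(-4 + \frac{3}{4}\right) = \left(-57\right) \left(- \frac{13}{4}\right) = \frac{741}{4}$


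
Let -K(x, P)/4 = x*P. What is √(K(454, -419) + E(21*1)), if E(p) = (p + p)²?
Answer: 2*√190667 ≈ 873.31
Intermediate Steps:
K(x, P) = -4*P*x (K(x, P) = -4*x*P = -4*P*x)
E(p) = 4*p² (E(p) = (2*p)² = 4*p²)
√(K(454, -419) + E(21*1)) = √(-4*(-419)*454 + 4*(21*1)²) = √(760904 + 4*21²) = √(760904 + 4*441) = √(760904 + 1764) = √762668 = 2*√190667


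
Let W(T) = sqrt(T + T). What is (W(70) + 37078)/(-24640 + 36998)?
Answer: 18539/6179 + sqrt(35)/6179 ≈ 3.0013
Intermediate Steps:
W(T) = sqrt(2)*sqrt(T) (W(T) = sqrt(2*T) = sqrt(2)*sqrt(T))
(W(70) + 37078)/(-24640 + 36998) = (sqrt(2)*sqrt(70) + 37078)/(-24640 + 36998) = (2*sqrt(35) + 37078)/12358 = (37078 + 2*sqrt(35))*(1/12358) = 18539/6179 + sqrt(35)/6179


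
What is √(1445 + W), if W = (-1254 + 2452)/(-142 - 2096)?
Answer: 2*√452175591/1119 ≈ 38.006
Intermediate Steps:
W = -599/1119 (W = 1198/(-2238) = 1198*(-1/2238) = -599/1119 ≈ -0.53530)
√(1445 + W) = √(1445 - 599/1119) = √(1616356/1119) = 2*√452175591/1119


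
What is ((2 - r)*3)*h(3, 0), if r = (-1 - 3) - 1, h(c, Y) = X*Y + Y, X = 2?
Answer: 0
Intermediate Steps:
h(c, Y) = 3*Y (h(c, Y) = 2*Y + Y = 3*Y)
r = -5 (r = -4 - 1 = -5)
((2 - r)*3)*h(3, 0) = ((2 - 1*(-5))*3)*(3*0) = ((2 + 5)*3)*0 = (7*3)*0 = 21*0 = 0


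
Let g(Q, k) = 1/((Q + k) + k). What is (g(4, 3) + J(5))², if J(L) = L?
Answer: 2601/100 ≈ 26.010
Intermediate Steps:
g(Q, k) = 1/(Q + 2*k)
(g(4, 3) + J(5))² = (1/(4 + 2*3) + 5)² = (1/(4 + 6) + 5)² = (1/10 + 5)² = (⅒ + 5)² = (51/10)² = 2601/100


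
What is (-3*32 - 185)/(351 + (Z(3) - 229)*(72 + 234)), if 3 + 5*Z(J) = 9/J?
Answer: 281/69723 ≈ 0.0040302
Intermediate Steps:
Z(J) = -⅗ + 9/(5*J) (Z(J) = -⅗ + (9/J)/5 = -⅗ + 9/(5*J))
(-3*32 - 185)/(351 + (Z(3) - 229)*(72 + 234)) = (-3*32 - 185)/(351 + ((⅗)*(3 - 1*3)/3 - 229)*(72 + 234)) = (-96 - 185)/(351 + ((⅗)*(⅓)*(3 - 3) - 229)*306) = -281/(351 + ((⅗)*(⅓)*0 - 229)*306) = -281/(351 + (0 - 229)*306) = -281/(351 - 229*306) = -281/(351 - 70074) = -281/(-69723) = -281*(-1/69723) = 281/69723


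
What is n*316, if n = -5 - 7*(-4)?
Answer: 7268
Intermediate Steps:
n = 23 (n = -5 + 28 = 23)
n*316 = 23*316 = 7268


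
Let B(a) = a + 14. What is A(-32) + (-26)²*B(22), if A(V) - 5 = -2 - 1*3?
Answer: 24336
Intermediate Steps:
B(a) = 14 + a
A(V) = 0 (A(V) = 5 + (-2 - 1*3) = 5 + (-2 - 3) = 5 - 5 = 0)
A(-32) + (-26)²*B(22) = 0 + (-26)²*(14 + 22) = 0 + 676*36 = 0 + 24336 = 24336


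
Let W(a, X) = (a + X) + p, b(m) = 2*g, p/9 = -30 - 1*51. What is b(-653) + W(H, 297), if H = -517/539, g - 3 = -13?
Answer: -22195/49 ≈ -452.96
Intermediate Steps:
g = -10 (g = 3 - 13 = -10)
H = -47/49 (H = -517*1/539 = -47/49 ≈ -0.95918)
p = -729 (p = 9*(-30 - 1*51) = 9*(-30 - 51) = 9*(-81) = -729)
b(m) = -20 (b(m) = 2*(-10) = -20)
W(a, X) = -729 + X + a (W(a, X) = (a + X) - 729 = (X + a) - 729 = -729 + X + a)
b(-653) + W(H, 297) = -20 + (-729 + 297 - 47/49) = -20 - 21215/49 = -22195/49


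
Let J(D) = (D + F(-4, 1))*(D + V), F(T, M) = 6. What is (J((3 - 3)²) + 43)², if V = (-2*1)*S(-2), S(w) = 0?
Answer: 1849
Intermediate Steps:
V = 0 (V = -2*1*0 = -2*0 = 0)
J(D) = D*(6 + D) (J(D) = (D + 6)*(D + 0) = (6 + D)*D = D*(6 + D))
(J((3 - 3)²) + 43)² = ((3 - 3)²*(6 + (3 - 3)²) + 43)² = (0²*(6 + 0²) + 43)² = (0*(6 + 0) + 43)² = (0*6 + 43)² = (0 + 43)² = 43² = 1849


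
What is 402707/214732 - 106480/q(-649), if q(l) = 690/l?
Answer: 1483944438847/14816508 ≈ 1.0015e+5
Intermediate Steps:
402707/214732 - 106480/q(-649) = 402707/214732 - 106480/(690/(-649)) = 402707*(1/214732) - 106480/(690*(-1/649)) = 402707/214732 - 106480/(-690/649) = 402707/214732 - 106480*(-649/690) = 402707/214732 + 6910552/69 = 1483944438847/14816508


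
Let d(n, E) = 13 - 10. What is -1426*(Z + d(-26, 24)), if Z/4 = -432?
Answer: 2459850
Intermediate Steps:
Z = -1728 (Z = 4*(-432) = -1728)
d(n, E) = 3
-1426*(Z + d(-26, 24)) = -1426*(-1728 + 3) = -1426*(-1725) = 2459850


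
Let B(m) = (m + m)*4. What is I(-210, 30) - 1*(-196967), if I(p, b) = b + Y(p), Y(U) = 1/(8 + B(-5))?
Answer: 6303903/32 ≈ 1.9700e+5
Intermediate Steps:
B(m) = 8*m (B(m) = (2*m)*4 = 8*m)
Y(U) = -1/32 (Y(U) = 1/(8 + 8*(-5)) = 1/(8 - 40) = 1/(-32) = -1/32)
I(p, b) = -1/32 + b (I(p, b) = b - 1/32 = -1/32 + b)
I(-210, 30) - 1*(-196967) = (-1/32 + 30) - 1*(-196967) = 959/32 + 196967 = 6303903/32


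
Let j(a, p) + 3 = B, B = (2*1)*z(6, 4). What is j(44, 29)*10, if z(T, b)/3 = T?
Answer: 330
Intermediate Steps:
z(T, b) = 3*T
B = 36 (B = (2*1)*(3*6) = 2*18 = 36)
j(a, p) = 33 (j(a, p) = -3 + 36 = 33)
j(44, 29)*10 = 33*10 = 330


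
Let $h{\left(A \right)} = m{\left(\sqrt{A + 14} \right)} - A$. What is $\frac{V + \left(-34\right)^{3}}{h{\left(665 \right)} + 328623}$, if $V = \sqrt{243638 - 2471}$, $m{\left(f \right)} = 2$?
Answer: $- \frac{4913}{40995} + \frac{\sqrt{241167}}{327960} \approx -0.11835$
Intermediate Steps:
$h{\left(A \right)} = 2 - A$
$V = \sqrt{241167} \approx 491.09$
$\frac{V + \left(-34\right)^{3}}{h{\left(665 \right)} + 328623} = \frac{\sqrt{241167} + \left(-34\right)^{3}}{\left(2 - 665\right) + 328623} = \frac{\sqrt{241167} - 39304}{\left(2 - 665\right) + 328623} = \frac{-39304 + \sqrt{241167}}{-663 + 328623} = \frac{-39304 + \sqrt{241167}}{327960} = \left(-39304 + \sqrt{241167}\right) \frac{1}{327960} = - \frac{4913}{40995} + \frac{\sqrt{241167}}{327960}$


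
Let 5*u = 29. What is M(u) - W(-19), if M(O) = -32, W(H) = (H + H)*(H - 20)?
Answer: -1514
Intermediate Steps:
u = 29/5 (u = (⅕)*29 = 29/5 ≈ 5.8000)
W(H) = 2*H*(-20 + H) (W(H) = (2*H)*(-20 + H) = 2*H*(-20 + H))
M(u) - W(-19) = -32 - 2*(-19)*(-20 - 19) = -32 - 2*(-19)*(-39) = -32 - 1*1482 = -32 - 1482 = -1514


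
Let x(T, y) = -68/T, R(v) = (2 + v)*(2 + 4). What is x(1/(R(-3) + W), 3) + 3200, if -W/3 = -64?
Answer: -9448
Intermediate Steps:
W = 192 (W = -3*(-64) = 192)
R(v) = 12 + 6*v (R(v) = (2 + v)*6 = 12 + 6*v)
x(1/(R(-3) + W), 3) + 3200 = -(13872 - 1224) + 3200 = -68/(1/((12 - 18) + 192)) + 3200 = -68/(1/(-6 + 192)) + 3200 = -68/(1/186) + 3200 = -68/1/186 + 3200 = -68*186 + 3200 = -12648 + 3200 = -9448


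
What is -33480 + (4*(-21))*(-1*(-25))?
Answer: -35580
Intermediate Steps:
-33480 + (4*(-21))*(-1*(-25)) = -33480 - 84*25 = -33480 - 2100 = -35580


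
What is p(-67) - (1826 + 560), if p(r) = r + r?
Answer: -2520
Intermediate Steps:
p(r) = 2*r
p(-67) - (1826 + 560) = 2*(-67) - (1826 + 560) = -134 - 1*2386 = -134 - 2386 = -2520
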